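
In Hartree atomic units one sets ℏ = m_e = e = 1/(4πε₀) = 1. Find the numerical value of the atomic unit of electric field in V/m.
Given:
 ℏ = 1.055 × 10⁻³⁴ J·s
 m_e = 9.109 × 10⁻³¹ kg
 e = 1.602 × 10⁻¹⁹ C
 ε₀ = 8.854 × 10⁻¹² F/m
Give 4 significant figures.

E_au = E_h/(e a₀) = m_e²e⁵/((4πε₀)³ℏ⁴)
E_h = 4.354 × 10⁻¹⁸ J
a₀ = 5.297 × 10⁻¹¹ m
E_h/(e·a₀) = 5.131 × 10¹¹ V/m

5.131 × 10¹¹ V/m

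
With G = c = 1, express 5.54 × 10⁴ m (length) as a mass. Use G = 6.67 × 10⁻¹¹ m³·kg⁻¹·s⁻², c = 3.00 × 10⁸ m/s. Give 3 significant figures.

7.48 × 10³¹ kg

Length → mass via c²/G.
5.54 × 10⁴ m × (c²/G) = 7.48 × 10³¹ kg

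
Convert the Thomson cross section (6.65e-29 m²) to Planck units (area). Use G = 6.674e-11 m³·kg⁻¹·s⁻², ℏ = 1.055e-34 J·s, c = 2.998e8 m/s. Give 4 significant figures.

2.545e41

Planck area: A_P = ℏG/c³ = 2.613e-70 m².
6.65e-29 / 2.613e-70 = 2.545e41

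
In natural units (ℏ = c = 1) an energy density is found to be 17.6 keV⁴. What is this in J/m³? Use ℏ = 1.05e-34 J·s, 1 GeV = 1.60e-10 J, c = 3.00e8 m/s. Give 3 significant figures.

[E]/[L]³ = [E]⁴/(ℏc)³; restore (ℏc)⁻³.
1 GeV⁴ → 1/(ℏc)³ × (1 GeV in J)⁴ = 2.10e37 J/m³.
Convert the energy scale: 17.6 keV⁴ = 1.76e-23 GeV⁴.
Result: 1.76e-23 × 2.10e37 = 3.69e14 J/m³.

3.69e14 J/m³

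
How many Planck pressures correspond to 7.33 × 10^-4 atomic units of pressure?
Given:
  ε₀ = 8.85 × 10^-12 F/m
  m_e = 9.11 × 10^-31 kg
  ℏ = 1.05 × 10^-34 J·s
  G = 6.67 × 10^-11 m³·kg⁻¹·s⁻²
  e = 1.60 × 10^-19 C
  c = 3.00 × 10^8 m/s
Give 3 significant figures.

4.72 × 10^-104

atomic unit of pressure: P_au = E_h/a₀³ = m_e⁴e¹⁰/((4πε₀)⁵ℏ⁸) = 3.01 × 10^13 Pa
Planck pressure: p_P = c⁷/(ℏG²) = 4.68 × 10^113 Pa
7.33 × 10^-4 × 3.01 × 10^13 / 4.68 × 10^113 = 4.72 × 10^-104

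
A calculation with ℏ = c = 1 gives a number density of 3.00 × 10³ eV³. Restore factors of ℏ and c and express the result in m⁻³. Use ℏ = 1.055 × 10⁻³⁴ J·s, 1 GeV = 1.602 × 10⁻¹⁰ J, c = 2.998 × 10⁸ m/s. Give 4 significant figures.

3.898 × 10²³ m⁻³

Number density is [L]⁻³ = [E]³/(ℏc)³.
1 GeV³ → 1/(ℏc)³ × (1 GeV in J)³ = 1.299 × 10⁴⁷ m⁻³.
Convert the energy scale: 3.00 × 10³ eV³ = 3.00 × 10⁻²⁴ GeV³.
Result: 3.00 × 10⁻²⁴ × 1.299 × 10⁴⁷ = 3.898 × 10²³ m⁻³.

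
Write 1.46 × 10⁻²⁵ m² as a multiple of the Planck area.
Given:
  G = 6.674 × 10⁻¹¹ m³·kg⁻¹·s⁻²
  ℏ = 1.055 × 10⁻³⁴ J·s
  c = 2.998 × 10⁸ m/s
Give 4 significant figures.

Planck area: A_P = ℏG/c³ = 2.613 × 10⁻⁷⁰ m².
1.46 × 10⁻²⁵ / 2.613 × 10⁻⁷⁰ = 5.587 × 10⁴⁴

5.587 × 10⁴⁴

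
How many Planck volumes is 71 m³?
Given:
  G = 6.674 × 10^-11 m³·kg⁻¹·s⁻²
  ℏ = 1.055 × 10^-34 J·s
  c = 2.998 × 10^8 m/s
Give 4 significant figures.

1.681 × 10^106

Planck volume: V_P = (ℏG/c³)^(3/2) = 4.224 × 10^-105 m³.
71 / 4.224 × 10^-105 = 1.681 × 10^106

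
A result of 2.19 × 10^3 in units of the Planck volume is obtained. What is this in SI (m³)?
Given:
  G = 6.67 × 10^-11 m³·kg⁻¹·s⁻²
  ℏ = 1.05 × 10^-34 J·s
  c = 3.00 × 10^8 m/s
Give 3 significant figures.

One Planck volume: V_P = (ℏG/c³)^(3/2) = 4.18 × 10^-105 m³.
2.19 × 10^3 × 4.18 × 10^-105 m³ = 9.15 × 10^-102 m³

9.15 × 10^-102 m³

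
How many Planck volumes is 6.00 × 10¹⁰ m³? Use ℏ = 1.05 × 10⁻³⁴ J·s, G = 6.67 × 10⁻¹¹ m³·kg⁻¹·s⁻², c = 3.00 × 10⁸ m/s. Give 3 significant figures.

1.44 × 10¹¹⁵

Planck volume: V_P = (ℏG/c³)^(3/2) = 4.18 × 10⁻¹⁰⁵ m³.
6.00 × 10¹⁰ / 4.18 × 10⁻¹⁰⁵ = 1.44 × 10¹¹⁵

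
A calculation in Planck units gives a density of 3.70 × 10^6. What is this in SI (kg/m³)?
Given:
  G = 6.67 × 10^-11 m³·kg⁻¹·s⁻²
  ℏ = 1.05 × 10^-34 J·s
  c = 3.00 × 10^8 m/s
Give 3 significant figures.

1.92 × 10^103 kg/m³

One Planck density: ρ_P = c⁵/(ℏG²) = 5.20 × 10^96 kg/m³.
3.70 × 10^6 × 5.20 × 10^96 kg/m³ = 1.92 × 10^103 kg/m³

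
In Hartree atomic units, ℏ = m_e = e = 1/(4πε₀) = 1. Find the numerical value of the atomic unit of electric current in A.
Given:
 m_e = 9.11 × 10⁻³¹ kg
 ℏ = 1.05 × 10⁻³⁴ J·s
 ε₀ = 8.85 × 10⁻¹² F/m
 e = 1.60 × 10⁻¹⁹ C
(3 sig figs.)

Dimensional analysis gives I_au = e E_h/ℏ = m_e e⁵/((4πε₀)²ℏ³).
E_h = 4.38 × 10⁻¹⁸ J
e·E_h/ℏ = 6.67 × 10⁻³ A

6.67 × 10⁻³ A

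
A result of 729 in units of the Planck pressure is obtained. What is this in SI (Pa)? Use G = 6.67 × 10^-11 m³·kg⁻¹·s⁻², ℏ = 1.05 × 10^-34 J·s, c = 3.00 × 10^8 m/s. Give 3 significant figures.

One Planck pressure: p_P = c⁷/(ℏG²) = 4.68 × 10^113 Pa.
729 × 4.68 × 10^113 Pa = 3.41 × 10^116 Pa

3.41 × 10^116 Pa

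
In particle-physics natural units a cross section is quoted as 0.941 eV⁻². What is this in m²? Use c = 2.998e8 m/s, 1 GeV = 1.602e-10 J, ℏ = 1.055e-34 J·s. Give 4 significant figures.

Area is [L]² = [E]⁻²·(ℏc)²; restore (ℏc)².
1 GeV⁻² → (ℏc)² × (1 GeV in J)⁻² = 3.898e-32 m².
Convert the energy scale: 0.941 eV⁻² = 9.41e17 GeV⁻².
Result: 9.41e17 × 3.898e-32 = 3.668e-14 m².

3.668e-14 m²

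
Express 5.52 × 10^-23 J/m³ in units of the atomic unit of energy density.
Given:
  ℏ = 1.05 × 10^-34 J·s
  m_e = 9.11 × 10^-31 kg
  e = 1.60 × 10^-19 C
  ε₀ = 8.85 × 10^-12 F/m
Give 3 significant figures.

1.83 × 10^-36

atomic unit of energy density: u_au = E_h/a₀³ = m_e⁴e¹⁰/((4πε₀)⁵ℏ⁸) = 3.01 × 10^13 J/m³.
5.52 × 10^-23 / 3.01 × 10^13 = 1.83 × 10^-36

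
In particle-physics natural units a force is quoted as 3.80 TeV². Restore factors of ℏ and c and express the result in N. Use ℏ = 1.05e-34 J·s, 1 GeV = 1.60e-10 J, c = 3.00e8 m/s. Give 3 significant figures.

Force is [E]/[L] = [E]²/(ℏc); restore (ℏc)⁻¹.
1 GeV² → 1/(ℏc) × (1 GeV in J)² = 8.13e5 N.
Convert the energy scale: 3.80 TeV² = 3.80e6 GeV².
Result: 3.80e6 × 8.13e5 = 3.09e12 N.

3.09e12 N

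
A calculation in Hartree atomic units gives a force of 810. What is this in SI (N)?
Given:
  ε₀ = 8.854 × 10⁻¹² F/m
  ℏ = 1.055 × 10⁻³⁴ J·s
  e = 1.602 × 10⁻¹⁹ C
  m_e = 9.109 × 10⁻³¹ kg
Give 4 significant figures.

One atomic unit of force: F_au = E_h/a₀ = m_e²e⁶/((4πε₀)³ℏ⁴) = 8.220 × 10⁻⁸ N.
810 × 8.220 × 10⁻⁸ N = 6.658 × 10⁻⁵ N

6.658 × 10⁻⁵ N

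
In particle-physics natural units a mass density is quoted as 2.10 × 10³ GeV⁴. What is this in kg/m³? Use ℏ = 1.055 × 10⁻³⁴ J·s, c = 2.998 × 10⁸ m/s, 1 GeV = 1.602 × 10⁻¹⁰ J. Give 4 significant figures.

Mass density is [E]/(c²[L]³) = [E]⁴/(ℏ³c⁵).
1 GeV⁴ → 1/(ℏ³c⁵) × (1 GeV in J)⁴ = 2.316 × 10²⁰ kg/m³.
Result: 2.10 × 10³ × 2.316 × 10²⁰ = 4.864 × 10²³ kg/m³.

4.864 × 10²³ kg/m³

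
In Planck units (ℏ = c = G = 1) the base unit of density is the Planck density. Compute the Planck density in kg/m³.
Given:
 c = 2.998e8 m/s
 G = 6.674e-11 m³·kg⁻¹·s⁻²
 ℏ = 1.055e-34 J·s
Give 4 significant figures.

5.154e96 kg/m³

ρ_P = c⁵/(ℏG²)
  = 2.422e42 / 4.699e-55
  = 5.154e96 kg/m³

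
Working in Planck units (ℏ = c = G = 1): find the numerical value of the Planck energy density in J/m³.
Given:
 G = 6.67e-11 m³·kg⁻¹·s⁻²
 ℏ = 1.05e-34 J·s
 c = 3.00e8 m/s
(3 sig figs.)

4.68e113 J/m³

From ℏ = c = G = 1 the energy density scale is u_P = c⁷/(ℏG²).
  = 2.19e59 / 4.67e-55
  = 4.68e113 J/m³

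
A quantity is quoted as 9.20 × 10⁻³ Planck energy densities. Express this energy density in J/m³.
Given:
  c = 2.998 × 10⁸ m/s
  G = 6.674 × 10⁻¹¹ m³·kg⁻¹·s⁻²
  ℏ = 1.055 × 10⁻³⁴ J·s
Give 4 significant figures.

4.262 × 10¹¹¹ J/m³

One Planck energy density: u_P = c⁷/(ℏG²) = 4.632 × 10¹¹³ J/m³.
9.20 × 10⁻³ × 4.632 × 10¹¹³ J/m³ = 4.262 × 10¹¹¹ J/m³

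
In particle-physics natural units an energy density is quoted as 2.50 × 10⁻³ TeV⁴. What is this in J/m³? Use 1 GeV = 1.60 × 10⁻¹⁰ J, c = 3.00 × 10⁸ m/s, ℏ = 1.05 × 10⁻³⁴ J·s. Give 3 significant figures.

5.24 × 10⁴⁶ J/m³

[E]/[L]³ = [E]⁴/(ℏc)³; restore (ℏc)⁻³.
1 GeV⁴ → 1/(ℏc)³ × (1 GeV in J)⁴ = 2.10 × 10³⁷ J/m³.
Convert the energy scale: 2.50 × 10⁻³ TeV⁴ = 2.50 × 10⁹ GeV⁴.
Result: 2.50 × 10⁹ × 2.10 × 10³⁷ = 5.24 × 10⁴⁶ J/m³.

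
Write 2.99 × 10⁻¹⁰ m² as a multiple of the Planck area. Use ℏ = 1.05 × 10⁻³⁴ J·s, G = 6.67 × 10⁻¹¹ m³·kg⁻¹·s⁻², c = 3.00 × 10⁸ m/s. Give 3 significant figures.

Planck area: A_P = ℏG/c³ = 2.59 × 10⁻⁷⁰ m².
2.99 × 10⁻¹⁰ / 2.59 × 10⁻⁷⁰ = 1.15 × 10⁶⁰

1.15 × 10⁶⁰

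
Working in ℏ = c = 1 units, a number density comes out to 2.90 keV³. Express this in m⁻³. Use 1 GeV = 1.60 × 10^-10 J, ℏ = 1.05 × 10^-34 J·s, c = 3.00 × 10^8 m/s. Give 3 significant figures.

3.80 × 10^29 m⁻³

Number density is [L]⁻³ = [E]³/(ℏc)³.
1 GeV³ → 1/(ℏc)³ × (1 GeV in J)³ = 1.31 × 10^47 m⁻³.
Convert the energy scale: 2.90 keV³ = 2.90 × 10^-18 GeV³.
Result: 2.90 × 10^-18 × 1.31 × 10^47 = 3.80 × 10^29 m⁻³.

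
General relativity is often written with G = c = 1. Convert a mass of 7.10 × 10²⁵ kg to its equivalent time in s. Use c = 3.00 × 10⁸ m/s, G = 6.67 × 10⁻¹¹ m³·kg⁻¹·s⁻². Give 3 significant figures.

Mass → time via G/c³.
7.10 × 10²⁵ kg × (G/c³) = 1.75 × 10⁻¹⁰ s

1.75 × 10⁻¹⁰ s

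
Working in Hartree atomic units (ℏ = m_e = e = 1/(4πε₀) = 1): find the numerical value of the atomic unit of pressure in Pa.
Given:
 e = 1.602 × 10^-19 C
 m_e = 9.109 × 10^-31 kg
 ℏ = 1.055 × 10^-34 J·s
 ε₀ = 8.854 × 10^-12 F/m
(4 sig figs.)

From ℏ = m_e = e = 1/(4πε₀) = 1 the pressure scale is P_au = E_h/a₀³ = m_e⁴e¹⁰/((4πε₀)⁵ℏ⁸).
E_h = 4.354 × 10^-18 J
a₀ = 5.297 × 10^-11 m
E_h/a₀³ = 2.929 × 10^13 Pa

2.929 × 10^13 Pa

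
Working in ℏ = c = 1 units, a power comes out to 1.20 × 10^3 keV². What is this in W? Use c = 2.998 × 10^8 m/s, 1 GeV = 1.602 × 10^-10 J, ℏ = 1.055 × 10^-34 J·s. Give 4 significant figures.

Power is [E]/[T] = [E]²/ℏ.
1 GeV² → 1/ℏ × (1 GeV in J)² = 2.433 × 10^14 W.
Convert the energy scale: 1.20 × 10^3 keV² = 1.20 × 10^-9 GeV².
Result: 1.20 × 10^-9 × 2.433 × 10^14 = 2.919 × 10^5 W.

2.919 × 10^5 W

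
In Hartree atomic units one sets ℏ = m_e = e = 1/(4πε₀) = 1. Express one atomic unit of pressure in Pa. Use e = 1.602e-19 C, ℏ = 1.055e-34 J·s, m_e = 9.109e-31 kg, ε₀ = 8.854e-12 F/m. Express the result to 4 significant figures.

2.929e13 Pa

P_au = E_h/a₀³ = m_e⁴e¹⁰/((4πε₀)⁵ℏ⁸)
E_h = 4.354e-18 J
a₀ = 5.297e-11 m
E_h/a₀³ = 2.929e13 Pa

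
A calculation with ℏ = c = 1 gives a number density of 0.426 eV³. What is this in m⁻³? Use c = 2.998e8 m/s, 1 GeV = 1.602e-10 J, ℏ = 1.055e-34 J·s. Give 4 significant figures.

5.535e19 m⁻³

Number density is [L]⁻³ = [E]³/(ℏc)³.
1 GeV³ → 1/(ℏc)³ × (1 GeV in J)³ = 1.299e47 m⁻³.
Convert the energy scale: 0.426 eV³ = 4.26e-28 GeV³.
Result: 4.26e-28 × 1.299e47 = 5.535e19 m⁻³.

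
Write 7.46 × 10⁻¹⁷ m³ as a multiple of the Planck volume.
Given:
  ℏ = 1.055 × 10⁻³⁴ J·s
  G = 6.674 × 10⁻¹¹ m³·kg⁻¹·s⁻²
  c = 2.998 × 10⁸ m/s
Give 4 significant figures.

1.766 × 10⁸⁸

Planck volume: V_P = (ℏG/c³)^(3/2) = 4.224 × 10⁻¹⁰⁵ m³.
7.46 × 10⁻¹⁷ / 4.224 × 10⁻¹⁰⁵ = 1.766 × 10⁸⁸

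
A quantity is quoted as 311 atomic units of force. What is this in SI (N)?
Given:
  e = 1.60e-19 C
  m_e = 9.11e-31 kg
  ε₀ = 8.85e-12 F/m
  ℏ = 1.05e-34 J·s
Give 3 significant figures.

One atomic unit of force: F_au = E_h/a₀ = m_e²e⁶/((4πε₀)³ℏ⁴) = 8.33e-8 N.
311 × 8.33e-8 N = 2.59e-5 N

2.59e-5 N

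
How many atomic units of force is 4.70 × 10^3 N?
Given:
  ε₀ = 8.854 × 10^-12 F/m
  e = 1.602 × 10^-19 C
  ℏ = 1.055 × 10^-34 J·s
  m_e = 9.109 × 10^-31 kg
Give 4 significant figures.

atomic unit of force: F_au = E_h/a₀ = m_e²e⁶/((4πε₀)³ℏ⁴) = 8.220 × 10^-8 N.
4.70 × 10^3 / 8.220 × 10^-8 = 5.718 × 10^10

5.718 × 10^10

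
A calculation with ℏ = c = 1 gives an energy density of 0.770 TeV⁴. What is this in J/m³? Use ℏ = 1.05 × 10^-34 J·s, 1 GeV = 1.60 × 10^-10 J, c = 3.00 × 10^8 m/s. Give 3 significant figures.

1.61 × 10^49 J/m³

[E]/[L]³ = [E]⁴/(ℏc)³; restore (ℏc)⁻³.
1 GeV⁴ → 1/(ℏc)³ × (1 GeV in J)⁴ = 2.10 × 10^37 J/m³.
Convert the energy scale: 0.770 TeV⁴ = 7.70 × 10^11 GeV⁴.
Result: 7.70 × 10^11 × 2.10 × 10^37 = 1.61 × 10^49 J/m³.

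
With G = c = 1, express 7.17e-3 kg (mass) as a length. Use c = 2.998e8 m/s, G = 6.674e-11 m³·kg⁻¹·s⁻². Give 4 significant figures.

In G = c = 1 units mass has dimensions of length; the conversion factor is G/c².
7.17e-3 kg × (G/c²) = 5.324e-30 m

5.324e-30 m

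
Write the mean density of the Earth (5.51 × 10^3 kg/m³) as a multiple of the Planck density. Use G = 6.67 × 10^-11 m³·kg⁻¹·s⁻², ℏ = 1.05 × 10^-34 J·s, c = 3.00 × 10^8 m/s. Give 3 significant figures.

1.06 × 10^-93

Planck density: ρ_P = c⁵/(ℏG²) = 5.20 × 10^96 kg/m³.
5.51 × 10^3 / 5.20 × 10^96 = 1.06 × 10^-93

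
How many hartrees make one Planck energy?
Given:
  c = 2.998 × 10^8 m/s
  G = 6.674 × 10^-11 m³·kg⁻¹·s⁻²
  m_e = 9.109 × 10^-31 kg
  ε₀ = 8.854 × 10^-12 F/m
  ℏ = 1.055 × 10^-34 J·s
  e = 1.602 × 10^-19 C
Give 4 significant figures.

4.494 × 10^26

Planck energy: E_P = √(ℏc⁵/G) = 1.957 × 10^9 J
hartree: E_h = m_e e⁴/(4πε₀ℏ)² = 4.354 × 10^-18 J
ratio = 1.957 × 10^9 / 4.354 × 10^-18 = 4.494 × 10^26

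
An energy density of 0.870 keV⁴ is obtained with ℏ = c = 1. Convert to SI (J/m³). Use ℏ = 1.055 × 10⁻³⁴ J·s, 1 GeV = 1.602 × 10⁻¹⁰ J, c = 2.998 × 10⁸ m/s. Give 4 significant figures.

[E]/[L]³ = [E]⁴/(ℏc)³; restore (ℏc)⁻³.
1 GeV⁴ → 1/(ℏc)³ × (1 GeV in J)⁴ = 2.082 × 10³⁷ J/m³.
Convert the energy scale: 0.870 keV⁴ = 8.70 × 10⁻²⁵ GeV⁴.
Result: 8.70 × 10⁻²⁵ × 2.082 × 10³⁷ = 1.811 × 10¹³ J/m³.

1.811 × 10¹³ J/m³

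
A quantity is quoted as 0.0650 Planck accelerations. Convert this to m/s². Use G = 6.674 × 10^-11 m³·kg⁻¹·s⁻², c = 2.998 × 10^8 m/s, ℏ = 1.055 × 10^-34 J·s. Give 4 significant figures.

3.614 × 10^50 m/s²

One Planck acceleration: a_P = √(c⁷/(ℏG)) = 5.560 × 10^51 m/s².
0.0650 × 5.560 × 10^51 m/s² = 3.614 × 10^50 m/s²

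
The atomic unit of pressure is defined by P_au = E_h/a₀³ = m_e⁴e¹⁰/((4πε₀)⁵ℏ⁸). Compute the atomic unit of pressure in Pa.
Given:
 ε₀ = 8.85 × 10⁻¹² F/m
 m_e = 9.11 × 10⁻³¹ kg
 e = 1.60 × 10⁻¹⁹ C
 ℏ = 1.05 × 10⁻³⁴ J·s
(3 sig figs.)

3.01 × 10¹³ Pa

P_au = E_h/a₀³ = m_e⁴e¹⁰/((4πε₀)⁵ℏ⁸)
E_h = 4.38 × 10⁻¹⁸ J
a₀ = 5.26 × 10⁻¹¹ m
E_h/a₀³ = 3.01 × 10¹³ Pa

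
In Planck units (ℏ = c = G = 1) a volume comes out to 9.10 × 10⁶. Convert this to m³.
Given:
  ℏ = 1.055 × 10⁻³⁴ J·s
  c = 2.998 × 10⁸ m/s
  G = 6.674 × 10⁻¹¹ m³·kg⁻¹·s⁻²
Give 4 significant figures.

3.844 × 10⁻⁹⁸ m³

One Planck volume: V_P = (ℏG/c³)^(3/2) = 4.224 × 10⁻¹⁰⁵ m³.
9.10 × 10⁶ × 4.224 × 10⁻¹⁰⁵ m³ = 3.844 × 10⁻⁹⁸ m³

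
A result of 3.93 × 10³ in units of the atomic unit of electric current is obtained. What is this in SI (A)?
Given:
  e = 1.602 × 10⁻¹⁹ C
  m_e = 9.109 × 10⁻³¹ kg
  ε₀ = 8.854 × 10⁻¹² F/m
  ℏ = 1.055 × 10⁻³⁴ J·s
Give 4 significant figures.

25.98 A

One atomic unit of electric current: I_au = e E_h/ℏ = m_e e⁵/((4πε₀)²ℏ³) = 6.612 × 10⁻³ A.
3.93 × 10³ × 6.612 × 10⁻³ A = 25.98 A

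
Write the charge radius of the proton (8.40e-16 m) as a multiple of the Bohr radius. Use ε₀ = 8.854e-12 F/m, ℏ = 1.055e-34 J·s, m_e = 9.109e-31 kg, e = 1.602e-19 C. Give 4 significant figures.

1.586e-5

Bohr radius: a₀ = 4πε₀ℏ²/(m_e e²) = 5.297e-11 m.
8.40e-16 / 5.297e-11 = 1.586e-5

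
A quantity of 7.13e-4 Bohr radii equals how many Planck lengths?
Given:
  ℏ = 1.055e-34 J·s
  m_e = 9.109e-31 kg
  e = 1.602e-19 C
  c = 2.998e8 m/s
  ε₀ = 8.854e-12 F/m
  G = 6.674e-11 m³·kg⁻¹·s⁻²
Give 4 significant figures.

Bohr radius: a₀ = 4πε₀ℏ²/(m_e e²) = 5.297e-11 m
Planck length: ℓ_P = √(ℏG/c³) = 1.616e-35 m
7.13e-4 × 5.297e-11 / 1.616e-35 = 2.337e21

2.337e21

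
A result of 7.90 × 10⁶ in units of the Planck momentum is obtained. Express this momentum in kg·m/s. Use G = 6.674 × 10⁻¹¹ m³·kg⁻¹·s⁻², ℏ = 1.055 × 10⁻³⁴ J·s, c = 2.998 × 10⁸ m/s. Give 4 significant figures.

5.156 × 10⁷ kg·m/s

One Planck momentum: p_P = √(ℏc³/G) = 6.527 kg·m/s.
7.90 × 10⁶ × 6.527 kg·m/s = 5.156 × 10⁷ kg·m/s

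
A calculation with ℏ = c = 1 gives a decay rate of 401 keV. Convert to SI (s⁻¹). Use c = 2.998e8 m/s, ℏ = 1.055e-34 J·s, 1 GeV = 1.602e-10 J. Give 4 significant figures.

6.089e20 s⁻¹

A rate is [E]/ℏ; divide by ℏ.
1 GeV → 1/ℏ × (1 GeV in J) = 1.518e24 s⁻¹.
Convert the energy scale: 401 keV = 4.01e-4 GeV.
Result: 4.01e-4 × 1.518e24 = 6.089e20 s⁻¹.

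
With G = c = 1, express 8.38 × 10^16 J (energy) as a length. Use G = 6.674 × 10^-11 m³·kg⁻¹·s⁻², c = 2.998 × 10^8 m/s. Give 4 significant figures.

Energy → length via G/c⁴.
8.38 × 10^16 J × (G/c⁴) = 6.923 × 10^-28 m

6.923 × 10^-28 m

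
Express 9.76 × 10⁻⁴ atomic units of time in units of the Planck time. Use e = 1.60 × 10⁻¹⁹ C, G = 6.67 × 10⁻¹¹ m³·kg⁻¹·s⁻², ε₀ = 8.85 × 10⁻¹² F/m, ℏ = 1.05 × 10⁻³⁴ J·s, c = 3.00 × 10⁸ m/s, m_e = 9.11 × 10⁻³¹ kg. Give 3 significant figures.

atomic unit of time: τ_au = (4πε₀)²ℏ³/(m_e e⁴) = 2.40 × 10⁻¹⁷ s
Planck time: t_P = √(ℏG/c⁵) = 5.37 × 10⁻⁴⁴ s
9.76 × 10⁻⁴ × 2.40 × 10⁻¹⁷ / 5.37 × 10⁻⁴⁴ = 4.36 × 10²³

4.36 × 10²³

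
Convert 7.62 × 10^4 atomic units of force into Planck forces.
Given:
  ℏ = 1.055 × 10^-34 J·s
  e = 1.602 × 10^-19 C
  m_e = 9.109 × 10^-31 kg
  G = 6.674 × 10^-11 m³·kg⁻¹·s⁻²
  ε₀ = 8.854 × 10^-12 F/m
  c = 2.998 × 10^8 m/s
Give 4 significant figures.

5.175 × 10^-47

atomic unit of force: F_au = E_h/a₀ = m_e²e⁶/((4πε₀)³ℏ⁴) = 8.220 × 10^-8 N
Planck force: F_P = c⁴/G = 1.210 × 10^44 N
7.62 × 10^4 × 8.220 × 10^-8 / 1.210 × 10^44 = 5.175 × 10^-47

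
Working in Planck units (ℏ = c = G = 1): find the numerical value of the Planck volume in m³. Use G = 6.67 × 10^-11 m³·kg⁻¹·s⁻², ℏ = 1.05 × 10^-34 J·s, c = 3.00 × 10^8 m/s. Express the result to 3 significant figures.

From ℏ = c = G = 1 the volume scale is V_P = (ℏG/c³)^(3/2).
  = √(1.75 × 10^-209)
  = 4.18 × 10^-105 m³

4.18 × 10^-105 m³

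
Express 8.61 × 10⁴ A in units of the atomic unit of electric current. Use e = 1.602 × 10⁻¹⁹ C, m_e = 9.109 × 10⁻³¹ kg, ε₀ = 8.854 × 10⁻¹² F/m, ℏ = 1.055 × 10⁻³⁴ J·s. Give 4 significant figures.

1.302 × 10⁷

atomic unit of electric current: I_au = e E_h/ℏ = m_e e⁵/((4πε₀)²ℏ³) = 6.612 × 10⁻³ A.
8.61 × 10⁴ / 6.612 × 10⁻³ = 1.302 × 10⁷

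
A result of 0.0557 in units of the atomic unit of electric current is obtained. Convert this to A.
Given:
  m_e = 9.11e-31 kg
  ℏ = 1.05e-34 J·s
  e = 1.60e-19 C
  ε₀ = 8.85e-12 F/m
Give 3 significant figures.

One atomic unit of electric current: I_au = e E_h/ℏ = m_e e⁵/((4πε₀)²ℏ³) = 6.67e-3 A.
0.0557 × 6.67e-3 A = 3.72e-4 A

3.72e-4 A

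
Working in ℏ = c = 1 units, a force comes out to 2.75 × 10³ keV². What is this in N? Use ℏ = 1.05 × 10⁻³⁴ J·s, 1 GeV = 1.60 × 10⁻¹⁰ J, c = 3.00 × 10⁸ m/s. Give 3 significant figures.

2.23 × 10⁻³ N

Force is [E]/[L] = [E]²/(ℏc); restore (ℏc)⁻¹.
1 GeV² → 1/(ℏc) × (1 GeV in J)² = 8.13 × 10⁵ N.
Convert the energy scale: 2.75 × 10³ keV² = 2.75 × 10⁻⁹ GeV².
Result: 2.75 × 10⁻⁹ × 8.13 × 10⁵ = 2.23 × 10⁻³ N.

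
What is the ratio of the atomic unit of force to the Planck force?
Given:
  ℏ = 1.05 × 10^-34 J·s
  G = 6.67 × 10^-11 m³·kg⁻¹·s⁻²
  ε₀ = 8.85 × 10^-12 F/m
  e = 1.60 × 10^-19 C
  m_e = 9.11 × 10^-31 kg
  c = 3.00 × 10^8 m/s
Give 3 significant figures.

atomic unit of force: F_au = E_h/a₀ = m_e²e⁶/((4πε₀)³ℏ⁴) = 8.33 × 10^-8 N
Planck force: F_P = c⁴/G = 1.21 × 10^44 N
ratio = 8.33 × 10^-8 / 1.21 × 10^44 = 6.86 × 10^-52

6.86 × 10^-52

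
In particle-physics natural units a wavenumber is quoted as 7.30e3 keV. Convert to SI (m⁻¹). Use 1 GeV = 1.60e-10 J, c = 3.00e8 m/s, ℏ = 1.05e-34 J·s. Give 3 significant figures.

Inverse length is [E]/(ℏc).
1 GeV → 1/(ℏc) × (1 GeV in J) = 5.08e15 m⁻¹.
Convert the energy scale: 7.30e3 keV = 7.30e-3 GeV.
Result: 7.30e-3 × 5.08e15 = 3.71e13 m⁻¹.

3.71e13 m⁻¹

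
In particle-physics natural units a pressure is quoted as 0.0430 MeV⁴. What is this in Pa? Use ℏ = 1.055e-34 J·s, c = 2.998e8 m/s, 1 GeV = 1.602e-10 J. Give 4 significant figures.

Pressure is [E]/[L]³ = [E]⁴/(ℏc)³.
1 GeV⁴ → 1/(ℏc)³ × (1 GeV in J)⁴ = 2.082e37 Pa.
Convert the energy scale: 0.0430 MeV⁴ = 4.30e-14 GeV⁴.
Result: 4.30e-14 × 2.082e37 = 8.951e23 Pa.

8.951e23 Pa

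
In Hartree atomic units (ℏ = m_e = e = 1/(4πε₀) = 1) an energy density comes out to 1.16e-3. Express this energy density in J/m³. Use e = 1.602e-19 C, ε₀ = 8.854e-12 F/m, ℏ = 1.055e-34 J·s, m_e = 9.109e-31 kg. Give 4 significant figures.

3.398e10 J/m³

One atomic unit of energy density: u_au = E_h/a₀³ = m_e⁴e¹⁰/((4πε₀)⁵ℏ⁸) = 2.929e13 J/m³.
1.16e-3 × 2.929e13 J/m³ = 3.398e10 J/m³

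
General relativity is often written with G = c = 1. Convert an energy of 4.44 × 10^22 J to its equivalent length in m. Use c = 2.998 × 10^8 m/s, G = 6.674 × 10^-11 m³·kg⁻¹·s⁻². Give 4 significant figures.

3.668 × 10^-22 m

Energy → length via G/c⁴.
4.44 × 10^22 J × (G/c⁴) = 3.668 × 10^-22 m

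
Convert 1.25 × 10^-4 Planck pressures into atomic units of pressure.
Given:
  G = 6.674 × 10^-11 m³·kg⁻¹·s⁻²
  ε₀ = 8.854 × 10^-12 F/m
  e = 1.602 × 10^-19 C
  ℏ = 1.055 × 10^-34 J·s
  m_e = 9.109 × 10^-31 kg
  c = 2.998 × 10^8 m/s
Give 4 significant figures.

Planck pressure: p_P = c⁷/(ℏG²) = 4.632 × 10^113 Pa
atomic unit of pressure: P_au = E_h/a₀³ = m_e⁴e¹⁰/((4πε₀)⁵ℏ⁸) = 2.929 × 10^13 Pa
1.25 × 10^-4 × 4.632 × 10^113 / 2.929 × 10^13 = 1.977 × 10^96

1.977 × 10^96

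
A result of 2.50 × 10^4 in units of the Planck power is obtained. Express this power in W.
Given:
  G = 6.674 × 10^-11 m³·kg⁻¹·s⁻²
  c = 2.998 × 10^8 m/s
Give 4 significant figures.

9.072 × 10^56 W

One Planck power: P_P = c⁵/G = 3.629 × 10^52 W.
2.50 × 10^4 × 3.629 × 10^52 W = 9.072 × 10^56 W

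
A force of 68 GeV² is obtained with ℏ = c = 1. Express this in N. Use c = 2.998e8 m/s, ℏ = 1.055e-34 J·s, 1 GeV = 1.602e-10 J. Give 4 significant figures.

Force is [E]/[L] = [E]²/(ℏc); restore (ℏc)⁻¹.
1 GeV² → 1/(ℏc) × (1 GeV in J)² = 8.114e5 N.
Result: 68 × 8.114e5 = 5.518e7 N.

5.518e7 N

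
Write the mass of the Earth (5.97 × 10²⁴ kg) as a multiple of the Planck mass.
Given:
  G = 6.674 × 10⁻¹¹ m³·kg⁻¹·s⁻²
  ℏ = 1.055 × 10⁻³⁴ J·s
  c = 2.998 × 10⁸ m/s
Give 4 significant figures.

2.742 × 10³²

Planck mass: m_P = √(ℏc/G) = 2.177 × 10⁻⁸ kg.
5.97 × 10²⁴ / 2.177 × 10⁻⁸ = 2.742 × 10³²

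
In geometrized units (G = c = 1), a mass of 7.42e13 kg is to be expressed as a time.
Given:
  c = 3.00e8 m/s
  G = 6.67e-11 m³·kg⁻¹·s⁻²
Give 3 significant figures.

Mass → time via G/c³.
7.42e13 kg × (G/c³) = 1.83e-22 s

1.83e-22 s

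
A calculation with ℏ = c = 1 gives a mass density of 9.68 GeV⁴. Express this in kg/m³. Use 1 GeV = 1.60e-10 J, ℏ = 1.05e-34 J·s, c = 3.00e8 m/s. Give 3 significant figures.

Mass density is [E]/(c²[L]³) = [E]⁴/(ℏ³c⁵).
1 GeV⁴ → 1/(ℏ³c⁵) × (1 GeV in J)⁴ = 2.33e20 kg/m³.
Result: 9.68 × 2.33e20 = 2.26e21 kg/m³.

2.26e21 kg/m³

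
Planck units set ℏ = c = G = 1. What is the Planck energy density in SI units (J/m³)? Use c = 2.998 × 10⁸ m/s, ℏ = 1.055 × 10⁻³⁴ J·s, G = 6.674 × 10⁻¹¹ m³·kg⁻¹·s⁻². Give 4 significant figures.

4.632 × 10¹¹³ J/m³

From ℏ = c = G = 1 the energy density scale is u_P = c⁷/(ℏG²).
  = 2.177 × 10⁵⁹ / 4.699 × 10⁻⁵⁵
  = 4.632 × 10¹¹³ J/m³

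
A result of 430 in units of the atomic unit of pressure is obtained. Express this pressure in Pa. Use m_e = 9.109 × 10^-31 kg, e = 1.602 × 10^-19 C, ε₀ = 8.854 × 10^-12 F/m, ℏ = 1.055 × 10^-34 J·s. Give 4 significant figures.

One atomic unit of pressure: P_au = E_h/a₀³ = m_e⁴e¹⁰/((4πε₀)⁵ℏ⁸) = 2.929 × 10^13 Pa.
430 × 2.929 × 10^13 Pa = 1.260 × 10^16 Pa

1.260 × 10^16 Pa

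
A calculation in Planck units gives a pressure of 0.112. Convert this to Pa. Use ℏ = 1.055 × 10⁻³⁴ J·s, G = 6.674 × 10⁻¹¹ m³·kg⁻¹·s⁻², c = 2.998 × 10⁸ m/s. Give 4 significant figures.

5.188 × 10¹¹² Pa

One Planck pressure: p_P = c⁷/(ℏG²) = 4.632 × 10¹¹³ Pa.
0.112 × 4.632 × 10¹¹³ Pa = 5.188 × 10¹¹² Pa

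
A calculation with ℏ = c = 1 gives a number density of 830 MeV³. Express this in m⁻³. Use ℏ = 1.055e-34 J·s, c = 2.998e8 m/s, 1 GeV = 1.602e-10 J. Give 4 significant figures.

1.078e41 m⁻³

Number density is [L]⁻³ = [E]³/(ℏc)³.
1 GeV³ → 1/(ℏc)³ × (1 GeV in J)³ = 1.299e47 m⁻³.
Convert the energy scale: 830 MeV³ = 8.30e-7 GeV³.
Result: 8.30e-7 × 1.299e47 = 1.078e41 m⁻³.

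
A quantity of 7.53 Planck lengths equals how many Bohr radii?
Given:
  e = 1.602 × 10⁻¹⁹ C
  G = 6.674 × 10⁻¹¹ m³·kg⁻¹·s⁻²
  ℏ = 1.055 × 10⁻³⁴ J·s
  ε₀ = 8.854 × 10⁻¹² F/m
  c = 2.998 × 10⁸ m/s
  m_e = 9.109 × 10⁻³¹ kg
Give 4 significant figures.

Planck length: ℓ_P = √(ℏG/c³) = 1.616 × 10⁻³⁵ m
Bohr radius: a₀ = 4πε₀ℏ²/(m_e e²) = 5.297 × 10⁻¹¹ m
7.53 × 1.616 × 10⁻³⁵ / 5.297 × 10⁻¹¹ = 2.298 × 10⁻²⁴

2.298 × 10⁻²⁴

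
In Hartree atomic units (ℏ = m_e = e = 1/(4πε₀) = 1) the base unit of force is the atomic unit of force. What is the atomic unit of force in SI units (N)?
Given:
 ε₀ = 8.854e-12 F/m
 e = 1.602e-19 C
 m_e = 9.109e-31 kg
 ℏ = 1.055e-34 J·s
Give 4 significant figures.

F_au = E_h/a₀ = m_e²e⁶/((4πε₀)³ℏ⁴)
E_h = 4.354e-18 J
a₀ = 5.297e-11 m
E_h/a₀ = 8.220e-8 N

8.220e-8 N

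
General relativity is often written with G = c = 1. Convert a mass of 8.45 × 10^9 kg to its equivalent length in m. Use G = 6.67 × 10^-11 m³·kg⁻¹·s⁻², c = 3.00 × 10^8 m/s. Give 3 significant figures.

6.26 × 10^-18 m

In G = c = 1 units mass has dimensions of length; the conversion factor is G/c².
8.45 × 10^9 kg × (G/c²) = 6.26 × 10^-18 m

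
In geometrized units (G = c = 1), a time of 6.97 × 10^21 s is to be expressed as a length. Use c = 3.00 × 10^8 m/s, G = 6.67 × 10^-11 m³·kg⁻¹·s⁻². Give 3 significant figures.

2.09 × 10^30 m

Time → length via c.
6.97 × 10^21 s × (c) = 2.09 × 10^30 m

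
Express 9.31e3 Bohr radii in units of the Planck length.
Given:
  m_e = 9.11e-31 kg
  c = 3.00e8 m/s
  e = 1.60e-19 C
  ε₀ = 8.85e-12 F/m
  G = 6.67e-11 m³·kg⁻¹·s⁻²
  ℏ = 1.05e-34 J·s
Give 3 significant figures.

3.04e28

Bohr radius: a₀ = 4πε₀ℏ²/(m_e e²) = 5.26e-11 m
Planck length: ℓ_P = √(ℏG/c³) = 1.61e-35 m
9.31e3 × 5.26e-11 / 1.61e-35 = 3.04e28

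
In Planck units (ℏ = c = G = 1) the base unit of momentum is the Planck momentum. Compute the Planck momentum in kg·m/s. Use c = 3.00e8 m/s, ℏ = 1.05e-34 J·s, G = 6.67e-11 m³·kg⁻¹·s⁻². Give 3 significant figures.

6.52 kg·m/s

p_P = √(ℏc³/G)
  = √(42.5)
  = 6.52 kg·m/s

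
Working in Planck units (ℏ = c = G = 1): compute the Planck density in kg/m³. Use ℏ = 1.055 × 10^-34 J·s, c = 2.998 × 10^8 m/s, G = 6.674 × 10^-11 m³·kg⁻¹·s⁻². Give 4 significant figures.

From ℏ = c = G = 1 the density scale is ρ_P = c⁵/(ℏG²).
  = 2.422 × 10^42 / 4.699 × 10^-55
  = 5.154 × 10^96 kg/m³

5.154 × 10^96 kg/m³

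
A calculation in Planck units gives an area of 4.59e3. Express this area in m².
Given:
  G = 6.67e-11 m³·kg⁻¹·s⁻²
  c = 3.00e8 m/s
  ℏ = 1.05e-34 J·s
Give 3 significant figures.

1.19e-66 m²

One Planck area: A_P = ℏG/c³ = 2.59e-70 m².
4.59e3 × 2.59e-70 m² = 1.19e-66 m²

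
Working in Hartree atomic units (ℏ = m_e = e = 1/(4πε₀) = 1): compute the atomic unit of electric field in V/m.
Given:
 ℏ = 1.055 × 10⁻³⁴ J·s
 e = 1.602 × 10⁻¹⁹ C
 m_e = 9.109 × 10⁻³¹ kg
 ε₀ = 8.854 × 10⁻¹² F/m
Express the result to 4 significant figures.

5.131 × 10¹¹ V/m

Dimensional analysis gives E_au = E_h/(e a₀) = m_e²e⁵/((4πε₀)³ℏ⁴).
E_h = 4.354 × 10⁻¹⁸ J
a₀ = 5.297 × 10⁻¹¹ m
E_h/(e·a₀) = 5.131 × 10¹¹ V/m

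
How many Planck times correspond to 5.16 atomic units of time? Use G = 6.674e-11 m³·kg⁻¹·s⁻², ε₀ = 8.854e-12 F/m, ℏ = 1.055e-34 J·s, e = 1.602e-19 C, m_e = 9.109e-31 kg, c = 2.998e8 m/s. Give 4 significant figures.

2.319e27

atomic unit of time: τ_au = (4πε₀)²ℏ³/(m_e e⁴) = 2.423e-17 s
Planck time: t_P = √(ℏG/c⁵) = 5.392e-44 s
5.16 × 2.423e-17 / 5.392e-44 = 2.319e27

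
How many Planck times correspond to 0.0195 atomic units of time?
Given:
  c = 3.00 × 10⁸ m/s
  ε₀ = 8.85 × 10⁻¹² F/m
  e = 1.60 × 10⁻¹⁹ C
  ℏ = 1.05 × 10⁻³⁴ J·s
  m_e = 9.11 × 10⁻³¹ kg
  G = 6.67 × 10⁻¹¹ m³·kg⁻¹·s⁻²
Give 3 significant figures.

atomic unit of time: τ_au = (4πε₀)²ℏ³/(m_e e⁴) = 2.40 × 10⁻¹⁷ s
Planck time: t_P = √(ℏG/c⁵) = 5.37 × 10⁻⁴⁴ s
0.0195 × 2.40 × 10⁻¹⁷ / 5.37 × 10⁻⁴⁴ = 8.71 × 10²⁴

8.71 × 10²⁴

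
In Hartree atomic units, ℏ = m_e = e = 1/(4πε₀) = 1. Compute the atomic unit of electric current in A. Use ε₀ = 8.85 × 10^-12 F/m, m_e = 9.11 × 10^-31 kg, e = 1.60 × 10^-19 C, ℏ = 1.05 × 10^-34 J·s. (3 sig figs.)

Dimensional analysis gives I_au = e E_h/ℏ = m_e e⁵/((4πε₀)²ℏ³).
E_h = 4.38 × 10^-18 J
e·E_h/ℏ = 6.67 × 10^-3 A

6.67 × 10^-3 A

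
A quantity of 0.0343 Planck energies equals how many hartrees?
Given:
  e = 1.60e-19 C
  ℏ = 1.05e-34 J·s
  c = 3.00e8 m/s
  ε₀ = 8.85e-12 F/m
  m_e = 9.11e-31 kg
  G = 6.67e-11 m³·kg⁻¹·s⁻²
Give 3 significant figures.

Planck energy: E_P = √(ℏc⁵/G) = 1.96e9 J
hartree: E_h = m_e e⁴/(4πε₀ℏ)² = 4.38e-18 J
0.0343 × 1.96e9 / 4.38e-18 = 1.53e25

1.53e25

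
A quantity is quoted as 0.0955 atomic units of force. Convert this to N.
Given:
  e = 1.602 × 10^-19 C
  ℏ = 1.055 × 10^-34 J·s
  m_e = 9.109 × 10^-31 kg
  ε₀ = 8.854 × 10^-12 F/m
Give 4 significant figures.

7.850 × 10^-9 N

One atomic unit of force: F_au = E_h/a₀ = m_e²e⁶/((4πε₀)³ℏ⁴) = 8.220 × 10^-8 N.
0.0955 × 8.220 × 10^-8 N = 7.850 × 10^-9 N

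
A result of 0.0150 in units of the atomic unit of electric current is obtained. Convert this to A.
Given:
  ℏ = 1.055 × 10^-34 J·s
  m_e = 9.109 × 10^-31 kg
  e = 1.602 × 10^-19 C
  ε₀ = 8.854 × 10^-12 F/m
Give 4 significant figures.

9.918 × 10^-5 A

One atomic unit of electric current: I_au = e E_h/ℏ = m_e e⁵/((4πε₀)²ℏ³) = 6.612 × 10^-3 A.
0.0150 × 6.612 × 10^-3 A = 9.918 × 10^-5 A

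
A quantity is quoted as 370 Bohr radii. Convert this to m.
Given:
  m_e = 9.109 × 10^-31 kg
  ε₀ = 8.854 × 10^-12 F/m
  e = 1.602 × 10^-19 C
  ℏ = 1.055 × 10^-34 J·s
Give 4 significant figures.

One Bohr radius: a₀ = 4πε₀ℏ²/(m_e e²) = 5.297 × 10^-11 m.
370 × 5.297 × 10^-11 m = 1.960 × 10^-8 m

1.960 × 10^-8 m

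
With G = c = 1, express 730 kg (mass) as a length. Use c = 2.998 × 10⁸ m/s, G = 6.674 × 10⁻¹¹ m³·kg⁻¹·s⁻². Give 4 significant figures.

5.421 × 10⁻²⁵ m

In G = c = 1 units mass has dimensions of length; the conversion factor is G/c².
730 kg × (G/c²) = 5.421 × 10⁻²⁵ m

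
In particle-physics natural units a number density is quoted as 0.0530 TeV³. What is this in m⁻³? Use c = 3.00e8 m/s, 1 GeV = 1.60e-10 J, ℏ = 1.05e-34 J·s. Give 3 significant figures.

Number density is [L]⁻³ = [E]³/(ℏc)³.
1 GeV³ → 1/(ℏc)³ × (1 GeV in J)³ = 1.31e47 m⁻³.
Convert the energy scale: 0.0530 TeV³ = 5.30e7 GeV³.
Result: 5.30e7 × 1.31e47 = 6.95e54 m⁻³.

6.95e54 m⁻³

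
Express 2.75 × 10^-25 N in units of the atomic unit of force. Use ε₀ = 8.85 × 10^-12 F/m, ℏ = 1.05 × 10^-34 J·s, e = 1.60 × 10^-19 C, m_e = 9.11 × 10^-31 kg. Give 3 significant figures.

atomic unit of force: F_au = E_h/a₀ = m_e²e⁶/((4πε₀)³ℏ⁴) = 8.33 × 10^-8 N.
2.75 × 10^-25 / 8.33 × 10^-8 = 3.30 × 10^-18

3.30 × 10^-18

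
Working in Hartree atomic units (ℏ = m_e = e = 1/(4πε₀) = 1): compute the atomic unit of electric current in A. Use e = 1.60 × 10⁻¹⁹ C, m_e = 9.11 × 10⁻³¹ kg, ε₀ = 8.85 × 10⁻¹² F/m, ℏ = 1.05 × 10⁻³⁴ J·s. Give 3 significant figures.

6.67 × 10⁻³ A

From ℏ = m_e = e = 1/(4πε₀) = 1 the current scale is I_au = e E_h/ℏ = m_e e⁵/((4πε₀)²ℏ³).
E_h = 4.38 × 10⁻¹⁸ J
e·E_h/ℏ = 6.67 × 10⁻³ A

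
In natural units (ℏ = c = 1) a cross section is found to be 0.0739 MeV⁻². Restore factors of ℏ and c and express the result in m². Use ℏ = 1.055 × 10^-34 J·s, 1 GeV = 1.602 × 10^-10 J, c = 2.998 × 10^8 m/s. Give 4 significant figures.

2.881 × 10^-27 m²

Area is [L]² = [E]⁻²·(ℏc)²; restore (ℏc)².
1 GeV⁻² → (ℏc)² × (1 GeV in J)⁻² = 3.898 × 10^-32 m².
Convert the energy scale: 0.0739 MeV⁻² = 7.39 × 10^4 GeV⁻².
Result: 7.39 × 10^4 × 3.898 × 10^-32 = 2.881 × 10^-27 m².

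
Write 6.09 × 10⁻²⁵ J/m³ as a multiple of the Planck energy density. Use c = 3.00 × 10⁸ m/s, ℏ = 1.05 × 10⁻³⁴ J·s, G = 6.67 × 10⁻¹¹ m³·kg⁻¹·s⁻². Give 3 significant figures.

1.30 × 10⁻¹³⁸

Planck energy density: u_P = c⁷/(ℏG²) = 4.68 × 10¹¹³ J/m³.
6.09 × 10⁻²⁵ / 4.68 × 10¹¹³ = 1.30 × 10⁻¹³⁸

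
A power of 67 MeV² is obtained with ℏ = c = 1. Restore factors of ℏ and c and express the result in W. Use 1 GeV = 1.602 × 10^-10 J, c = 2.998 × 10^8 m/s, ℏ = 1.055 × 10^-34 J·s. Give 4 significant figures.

Power is [E]/[T] = [E]²/ℏ.
1 GeV² → 1/ℏ × (1 GeV in J)² = 2.433 × 10^14 W.
Convert the energy scale: 67 MeV² = 6.70 × 10^-5 GeV².
Result: 6.70 × 10^-5 × 2.433 × 10^14 = 1.630 × 10^10 W.

1.630 × 10^10 W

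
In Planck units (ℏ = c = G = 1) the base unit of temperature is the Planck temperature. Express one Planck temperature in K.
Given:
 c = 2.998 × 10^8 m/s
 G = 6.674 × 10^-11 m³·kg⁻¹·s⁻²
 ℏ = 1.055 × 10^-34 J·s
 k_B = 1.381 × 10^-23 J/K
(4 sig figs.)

T_P = √(ℏc⁵/G) / k_B
  = √(3.828 × 10^18) × 7.241 × 10^22
  = 1.417 × 10^32 K

1.417 × 10^32 K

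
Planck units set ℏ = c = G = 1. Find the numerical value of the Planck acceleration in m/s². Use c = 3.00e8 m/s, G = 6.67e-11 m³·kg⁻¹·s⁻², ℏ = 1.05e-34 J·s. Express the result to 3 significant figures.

From ℏ = c = G = 1 the acceleration scale is a_P = √(c⁷/(ℏG)).
  = √(3.12e103)
  = 5.59e51 m/s²

5.59e51 m/s²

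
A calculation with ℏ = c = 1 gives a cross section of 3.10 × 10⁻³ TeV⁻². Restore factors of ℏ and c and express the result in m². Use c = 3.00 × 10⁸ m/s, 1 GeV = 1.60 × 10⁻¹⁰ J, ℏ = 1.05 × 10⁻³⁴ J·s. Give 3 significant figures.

1.20 × 10⁻⁴⁰ m²

Area is [L]² = [E]⁻²·(ℏc)²; restore (ℏc)².
1 GeV⁻² → (ℏc)² × (1 GeV in J)⁻² = 3.88 × 10⁻³² m².
Convert the energy scale: 3.10 × 10⁻³ TeV⁻² = 3.10 × 10⁻⁹ GeV⁻².
Result: 3.10 × 10⁻⁹ × 3.88 × 10⁻³² = 1.20 × 10⁻⁴⁰ m².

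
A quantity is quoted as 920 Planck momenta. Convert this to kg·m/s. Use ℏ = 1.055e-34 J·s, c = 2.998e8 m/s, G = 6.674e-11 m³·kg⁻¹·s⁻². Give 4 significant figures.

6.004e3 kg·m/s

One Planck momentum: p_P = √(ℏc³/G) = 6.527 kg·m/s.
920 × 6.527 kg·m/s = 6.004e3 kg·m/s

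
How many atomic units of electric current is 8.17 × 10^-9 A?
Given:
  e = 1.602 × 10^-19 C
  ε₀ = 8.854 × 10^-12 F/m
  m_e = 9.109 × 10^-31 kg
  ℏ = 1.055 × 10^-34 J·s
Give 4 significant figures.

1.236 × 10^-6

atomic unit of electric current: I_au = e E_h/ℏ = m_e e⁵/((4πε₀)²ℏ³) = 6.612 × 10^-3 A.
8.17 × 10^-9 / 6.612 × 10^-3 = 1.236 × 10^-6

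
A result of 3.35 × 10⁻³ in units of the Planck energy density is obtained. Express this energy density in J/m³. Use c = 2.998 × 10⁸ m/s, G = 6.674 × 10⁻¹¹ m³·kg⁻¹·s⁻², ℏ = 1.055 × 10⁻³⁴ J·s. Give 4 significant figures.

1.552 × 10¹¹¹ J/m³

One Planck energy density: u_P = c⁷/(ℏG²) = 4.632 × 10¹¹³ J/m³.
3.35 × 10⁻³ × 4.632 × 10¹¹³ J/m³ = 1.552 × 10¹¹¹ J/m³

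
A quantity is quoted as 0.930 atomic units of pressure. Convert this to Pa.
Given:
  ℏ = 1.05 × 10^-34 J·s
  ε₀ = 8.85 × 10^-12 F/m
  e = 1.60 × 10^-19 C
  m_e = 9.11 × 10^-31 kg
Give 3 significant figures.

2.80 × 10^13 Pa

One atomic unit of pressure: P_au = E_h/a₀³ = m_e⁴e¹⁰/((4πε₀)⁵ℏ⁸) = 3.01 × 10^13 Pa.
0.930 × 3.01 × 10^13 Pa = 2.80 × 10^13 Pa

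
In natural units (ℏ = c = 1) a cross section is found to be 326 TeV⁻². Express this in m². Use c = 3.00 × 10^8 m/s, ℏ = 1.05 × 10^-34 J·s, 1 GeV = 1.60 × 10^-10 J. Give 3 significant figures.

1.26 × 10^-35 m²

Area is [L]² = [E]⁻²·(ℏc)²; restore (ℏc)².
1 GeV⁻² → (ℏc)² × (1 GeV in J)⁻² = 3.88 × 10^-32 m².
Convert the energy scale: 326 TeV⁻² = 3.26 × 10^-4 GeV⁻².
Result: 3.26 × 10^-4 × 3.88 × 10^-32 = 1.26 × 10^-35 m².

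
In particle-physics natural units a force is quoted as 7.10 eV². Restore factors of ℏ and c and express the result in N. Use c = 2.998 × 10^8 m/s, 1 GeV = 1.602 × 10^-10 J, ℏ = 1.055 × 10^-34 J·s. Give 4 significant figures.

5.761 × 10^-12 N

Force is [E]/[L] = [E]²/(ℏc); restore (ℏc)⁻¹.
1 GeV² → 1/(ℏc) × (1 GeV in J)² = 8.114 × 10^5 N.
Convert the energy scale: 7.10 eV² = 7.10 × 10^-18 GeV².
Result: 7.10 × 10^-18 × 8.114 × 10^5 = 5.761 × 10^-12 N.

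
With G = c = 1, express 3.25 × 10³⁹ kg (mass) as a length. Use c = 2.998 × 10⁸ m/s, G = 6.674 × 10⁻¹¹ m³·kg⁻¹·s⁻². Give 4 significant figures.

2.413 × 10¹² m

In G = c = 1 units mass has dimensions of length; the conversion factor is G/c².
3.25 × 10³⁹ kg × (G/c²) = 2.413 × 10¹² m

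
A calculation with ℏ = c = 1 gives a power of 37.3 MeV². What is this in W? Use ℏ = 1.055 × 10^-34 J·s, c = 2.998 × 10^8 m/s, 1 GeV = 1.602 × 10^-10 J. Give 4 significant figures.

Power is [E]/[T] = [E]²/ℏ.
1 GeV² → 1/ℏ × (1 GeV in J)² = 2.433 × 10^14 W.
Convert the energy scale: 37.3 MeV² = 3.73 × 10^-5 GeV².
Result: 3.73 × 10^-5 × 2.433 × 10^14 = 9.074 × 10^9 W.

9.074 × 10^9 W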